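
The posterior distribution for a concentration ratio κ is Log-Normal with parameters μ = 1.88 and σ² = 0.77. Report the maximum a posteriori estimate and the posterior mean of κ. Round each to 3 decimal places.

κ_MAP = 3.034, E[κ|data] = 9.631

Mode = exp(μ − σ²) = exp(1.11) = 3.034.
Mean = exp(μ + σ²/2) = exp(2.265) = 9.631.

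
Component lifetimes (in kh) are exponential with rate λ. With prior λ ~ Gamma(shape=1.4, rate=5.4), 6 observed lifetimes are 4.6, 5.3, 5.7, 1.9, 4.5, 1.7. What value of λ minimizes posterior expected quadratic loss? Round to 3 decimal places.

0.254

Σ times = 23.7. Posterior: Gamma(shape = 1.4+6 = 7.4, rate = 5.4+23.7 = 29.1).
Mode = (α−1)/β = 6.4/29.1 = 0.220.
Mean = α/β = 7.4/29.1 = 0.254.
Quadratic loss ⇒ the optimal estimator is the posterior mean.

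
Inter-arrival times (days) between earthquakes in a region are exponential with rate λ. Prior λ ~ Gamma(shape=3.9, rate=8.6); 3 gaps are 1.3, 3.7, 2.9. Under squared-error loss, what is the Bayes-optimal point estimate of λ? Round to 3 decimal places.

Σ times = 7.9. Posterior: Gamma(shape = 3.9+3 = 6.9, rate = 8.6+7.9 = 16.5).
Mode = (α−1)/β = 5.9/16.5 = 0.358.
Mean = α/β = 6.9/16.5 = 0.418.
Squared-error loss ⇒ the optimal estimator is the posterior mean.

0.418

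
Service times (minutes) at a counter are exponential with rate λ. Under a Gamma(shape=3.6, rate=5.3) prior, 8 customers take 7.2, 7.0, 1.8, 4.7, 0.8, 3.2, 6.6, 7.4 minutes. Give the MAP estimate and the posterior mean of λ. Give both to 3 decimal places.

Σ times = 38.7. Posterior: Gamma(shape = 3.6+8 = 11.6, rate = 5.3+38.7 = 44.0).
Mode = (α−1)/β = 10.6/44.0 = 0.241.
Mean = α/β = 11.6/44.0 = 0.264.

MAP = 0.241; posterior mean = 0.264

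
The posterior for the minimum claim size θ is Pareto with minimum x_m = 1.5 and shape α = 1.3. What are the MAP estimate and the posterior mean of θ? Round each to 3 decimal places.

θ_MAP = 1.500, E[θ|data] = 6.500

The Pareto density is strictly decreasing on [x_m, ∞), so the mode is x_m = 1.500.
Mean = α·x_m/(α−1) = 1.3·1.5/0.3 = 6.500.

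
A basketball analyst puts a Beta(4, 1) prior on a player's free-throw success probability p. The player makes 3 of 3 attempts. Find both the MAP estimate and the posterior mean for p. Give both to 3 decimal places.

Posterior: Beta(4+3, 1+0) = Beta(7, 1).
Since β = 1 ≤ 1 and α > 1, the Beta density is monotone increasing on [0,1]; the mode is at 1.
Mean = 7/(7+1) = 0.875.

p_MAP = 1.000, E[p|data] = 0.875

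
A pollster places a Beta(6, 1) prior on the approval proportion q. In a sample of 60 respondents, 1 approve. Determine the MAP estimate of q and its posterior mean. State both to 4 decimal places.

MAP = 0.0923; posterior mean = 0.1045

Posterior: Beta(6+1, 1+59) = Beta(7, 60).
Mode = (7−1)/(7+60−2) = 6/65 = 0.0923.
Mean = 7/(7+60) = 7/67 = 0.1045.
The posterior is right-skewed, so the mean exceeds the mode.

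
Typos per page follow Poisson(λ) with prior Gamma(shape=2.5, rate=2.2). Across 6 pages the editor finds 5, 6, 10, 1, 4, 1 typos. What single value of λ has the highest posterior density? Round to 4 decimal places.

3.4756

Σ counts = 27. Posterior: Gamma(shape = 2.5+27 = 29.5, rate = 2.2+6 = 8.2).
Mode = (α−1)/β = 28.5/8.2 = 3.4756.
Mean = α/β = 29.5/8.2 = 3.5976.
This is the posterior mode — the MAP estimate.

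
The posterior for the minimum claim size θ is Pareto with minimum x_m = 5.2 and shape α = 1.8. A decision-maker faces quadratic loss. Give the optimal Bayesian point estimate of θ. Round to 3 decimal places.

The Pareto density is strictly decreasing on [x_m, ∞), so the mode is x_m = 5.200.
Mean = α·x_m/(α−1) = 1.8·5.2/0.8 = 11.700.
Quadratic loss ⇒ the optimal estimator is the posterior mean.

11.700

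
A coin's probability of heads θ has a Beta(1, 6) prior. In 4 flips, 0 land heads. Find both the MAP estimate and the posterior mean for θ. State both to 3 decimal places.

Posterior: Beta(1+0, 6+4) = Beta(1, 10).
Since α = 1 ≤ 1 and β > 1, the Beta density is monotone decreasing on [0,1]; the mode is at 0.
Mean = 1/(1+10) = 0.091.

MAP estimate = 0.000, posterior mean = 0.091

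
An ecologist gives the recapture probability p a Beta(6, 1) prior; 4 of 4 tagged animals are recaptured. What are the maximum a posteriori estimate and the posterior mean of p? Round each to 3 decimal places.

MAP = 1.000, posterior mean = 0.909

Posterior: Beta(6+4, 1+0) = Beta(10, 1).
Since β = 1 ≤ 1 and α > 1, the Beta density is monotone increasing on [0,1]; the mode is at 1.
Mean = 10/(10+1) = 0.909.
The posterior is left-skewed, so the mode exceeds the mean.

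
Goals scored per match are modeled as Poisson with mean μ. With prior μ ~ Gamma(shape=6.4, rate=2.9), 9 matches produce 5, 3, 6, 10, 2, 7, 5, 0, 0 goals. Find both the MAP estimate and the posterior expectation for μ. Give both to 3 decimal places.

Σ counts = 38. Posterior: Gamma(shape = 6.4+38 = 44.4, rate = 2.9+9 = 11.9).
Mode = (α−1)/β = 43.4/11.9 = 3.647.
Mean = α/β = 44.4/11.9 = 3.731.

MAP estimate = 3.647, posterior expectation = 3.731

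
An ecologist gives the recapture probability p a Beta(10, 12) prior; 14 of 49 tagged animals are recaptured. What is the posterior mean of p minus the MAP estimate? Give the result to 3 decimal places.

0.005

Posterior: Beta(10+14, 12+35) = Beta(24, 47).
Mode = (24−1)/(24+47−2) = 23/69 = 0.333.
Mean = 24/(24+47) = 24/71 = 0.338.
Difference = 0.338 − 0.333 = 0.005.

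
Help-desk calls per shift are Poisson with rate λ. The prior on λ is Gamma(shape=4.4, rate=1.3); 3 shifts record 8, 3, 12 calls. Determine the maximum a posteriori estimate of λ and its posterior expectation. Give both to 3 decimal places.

MAP = 6.140; posterior mean = 6.372

Σ counts = 23. Posterior: Gamma(shape = 4.4+23 = 27.4, rate = 1.3+3 = 4.3).
Mode = (α−1)/β = 26.4/4.3 = 6.140.
Mean = α/β = 27.4/4.3 = 6.372.
The mean is pulled above the mode by the posterior's right skew.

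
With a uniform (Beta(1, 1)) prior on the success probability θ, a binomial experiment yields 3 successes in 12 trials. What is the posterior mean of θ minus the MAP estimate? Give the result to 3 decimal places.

Posterior: Beta(1+3, 1+9) = Beta(4, 10).
Mode = (4−1)/(4+10−2) = 3/12 = 0.250.
With a flat prior the MAP equals the MLE, 3/12.
Mean = 4/(4+10) = 4/14 = 0.286.
Difference = 0.286 − 0.250 = 0.036.
The posterior is right-skewed, so the mean exceeds the mode.

0.036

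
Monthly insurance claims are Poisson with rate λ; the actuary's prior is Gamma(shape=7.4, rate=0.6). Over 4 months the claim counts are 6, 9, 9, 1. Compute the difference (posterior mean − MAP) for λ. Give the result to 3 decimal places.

0.217

Σ counts = 25. Posterior: Gamma(shape = 7.4+25 = 32.4, rate = 0.6+4 = 4.6).
Mode = (α−1)/β = 31.4/4.6 = 6.826.
Mean = α/β = 32.4/4.6 = 7.043.
Difference = 7.043 − 6.826 = 0.217.
Mean > mode: the posterior has a right tail.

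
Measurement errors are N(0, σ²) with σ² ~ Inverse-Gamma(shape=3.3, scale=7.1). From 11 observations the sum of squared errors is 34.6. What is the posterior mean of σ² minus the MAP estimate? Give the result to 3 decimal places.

Posterior: Inverse-Gamma(shape = 3.3+11/2 = 8.8, scale = 7.1+34.6/2 = 24.4).
Mode = β/(α+1) = 24.4/9.8 = 2.490.
Mean = β/(α−1) = 24.4/7.8 = 3.128.
Difference = 3.128 − 2.490 = 0.638.

0.638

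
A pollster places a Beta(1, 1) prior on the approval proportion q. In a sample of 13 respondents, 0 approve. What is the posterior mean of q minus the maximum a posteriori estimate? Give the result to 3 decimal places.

0.067

Posterior: Beta(1+0, 1+13) = Beta(1, 14).
Since α = 1 ≤ 1 and β > 1, the Beta density is monotone decreasing on [0,1]; the mode is at 0.
Mean = 1/(1+14) = 0.067.
Difference = 0.067 − 0.000 = 0.067.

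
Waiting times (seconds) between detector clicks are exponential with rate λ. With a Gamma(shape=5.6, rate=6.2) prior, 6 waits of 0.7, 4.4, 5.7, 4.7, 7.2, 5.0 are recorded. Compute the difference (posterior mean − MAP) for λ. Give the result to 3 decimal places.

0.029

Σ times = 27.7. Posterior: Gamma(shape = 5.6+6 = 11.6, rate = 6.2+27.7 = 33.9).
Mode = (α−1)/β = 10.6/33.9 = 0.313.
Mean = α/β = 11.6/33.9 = 0.342.
Difference = 0.342 − 0.313 = 0.029.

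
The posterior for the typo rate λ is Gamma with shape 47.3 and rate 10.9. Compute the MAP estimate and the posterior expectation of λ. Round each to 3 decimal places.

λ_MAP = 4.248, E[λ|data] = 4.339

Mode = (α−1)/β = 46.3/10.9 = 4.248.
Mean = α/β = 47.3/10.9 = 4.339.
The posterior is right-skewed, so the mean exceeds the mode.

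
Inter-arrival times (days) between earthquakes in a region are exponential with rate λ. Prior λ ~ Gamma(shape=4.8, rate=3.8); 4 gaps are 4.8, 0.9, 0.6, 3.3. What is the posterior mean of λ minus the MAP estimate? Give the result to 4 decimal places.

0.0746

Σ times = 9.6. Posterior: Gamma(shape = 4.8+4 = 8.8, rate = 3.8+9.6 = 13.4).
Mode = (α−1)/β = 7.8/13.4 = 0.5821.
Mean = α/β = 8.8/13.4 = 0.6567.
Difference = 0.6567 − 0.5821 = 0.0746.
Right-skewed posterior ⇒ mode < mean.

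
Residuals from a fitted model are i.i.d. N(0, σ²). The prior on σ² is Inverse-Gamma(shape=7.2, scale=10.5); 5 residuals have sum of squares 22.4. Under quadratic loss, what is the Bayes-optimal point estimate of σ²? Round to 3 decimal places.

Posterior: Inverse-Gamma(shape = 7.2+5/2 = 9.7, scale = 10.5+22.4/2 = 21.7).
Mode = β/(α+1) = 21.7/10.7 = 2.028.
Mean = β/(α−1) = 21.7/8.7 = 2.494.
Quadratic loss ⇒ the optimal estimator is the posterior mean.

2.494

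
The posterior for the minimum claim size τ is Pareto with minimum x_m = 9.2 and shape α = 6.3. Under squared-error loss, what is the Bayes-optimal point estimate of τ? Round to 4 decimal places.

The Pareto density is strictly decreasing on [x_m, ∞), so the mode is x_m = 9.2000.
Mean = α·x_m/(α−1) = 6.3·9.2/5.3 = 10.9358.
Squared-error loss ⇒ the optimal estimator is the posterior mean.

10.9358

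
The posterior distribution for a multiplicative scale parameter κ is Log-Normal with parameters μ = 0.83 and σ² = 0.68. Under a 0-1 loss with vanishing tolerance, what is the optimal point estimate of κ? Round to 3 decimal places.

Mode = exp(μ − σ²) = exp(0.15) = 1.162.
Mean = exp(μ + σ²/2) = exp(1.170) = 3.222.
This is the posterior mode — the MAP estimate.

1.162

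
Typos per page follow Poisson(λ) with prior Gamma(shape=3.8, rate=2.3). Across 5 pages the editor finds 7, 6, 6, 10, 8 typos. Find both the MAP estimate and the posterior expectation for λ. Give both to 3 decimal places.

MAP = 5.452; posterior mean = 5.589

Σ counts = 37. Posterior: Gamma(shape = 3.8+37 = 40.8, rate = 2.3+5 = 7.3).
Mode = (α−1)/β = 39.8/7.3 = 5.452.
Mean = α/β = 40.8/7.3 = 5.589.
The mean is pulled above the mode by the posterior's right skew.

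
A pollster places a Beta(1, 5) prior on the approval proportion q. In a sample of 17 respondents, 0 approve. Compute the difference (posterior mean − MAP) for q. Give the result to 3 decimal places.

0.043

Posterior: Beta(1+0, 5+17) = Beta(1, 22).
Since α = 1 ≤ 1 and β > 1, the Beta density is monotone decreasing on [0,1]; the mode is at 0.
Mean = 1/(1+22) = 0.043.
Difference = 0.043 − 0.000 = 0.043.
The posterior is right-skewed, so the mean exceeds the mode.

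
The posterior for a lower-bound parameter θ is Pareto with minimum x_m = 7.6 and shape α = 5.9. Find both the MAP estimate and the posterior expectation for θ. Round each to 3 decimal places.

θ_MAP = 7.600, E[θ|data] = 9.151

The Pareto density is strictly decreasing on [x_m, ∞), so the mode is x_m = 7.600.
Mean = α·x_m/(α−1) = 5.9·7.6/4.9 = 9.151.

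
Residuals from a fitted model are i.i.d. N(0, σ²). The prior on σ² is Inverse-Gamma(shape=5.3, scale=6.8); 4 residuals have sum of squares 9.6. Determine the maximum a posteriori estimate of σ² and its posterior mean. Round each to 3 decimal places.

maximum a posteriori estimate = 1.398, posterior mean = 1.841

Posterior: Inverse-Gamma(shape = 5.3+4/2 = 7.3, scale = 6.8+9.6/2 = 11.6).
Mode = β/(α+1) = 11.6/8.3 = 1.398.
Mean = β/(α−1) = 11.6/6.3 = 1.841.
Right-skewed posterior ⇒ mode < mean.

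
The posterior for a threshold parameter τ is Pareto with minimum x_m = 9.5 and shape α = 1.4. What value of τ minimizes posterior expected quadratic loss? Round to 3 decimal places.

33.250

The Pareto density is strictly decreasing on [x_m, ∞), so the mode is x_m = 9.500.
Mean = α·x_m/(α−1) = 1.4·9.5/0.4 = 33.250.
Quadratic loss ⇒ the optimal estimator is the posterior mean.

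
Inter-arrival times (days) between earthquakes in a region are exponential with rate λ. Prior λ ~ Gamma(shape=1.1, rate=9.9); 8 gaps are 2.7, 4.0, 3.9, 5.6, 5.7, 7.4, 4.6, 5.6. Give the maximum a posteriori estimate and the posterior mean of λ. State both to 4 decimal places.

MAP = 0.1640, posterior mean = 0.1842

Σ times = 39.5. Posterior: Gamma(shape = 1.1+8 = 9.1, rate = 9.9+39.5 = 49.4).
Mode = (α−1)/β = 8.1/49.4 = 0.1640.
Mean = α/β = 9.1/49.4 = 0.1842.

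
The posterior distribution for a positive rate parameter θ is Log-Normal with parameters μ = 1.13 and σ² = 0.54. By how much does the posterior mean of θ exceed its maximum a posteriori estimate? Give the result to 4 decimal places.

Mode = exp(μ − σ²) = exp(0.59) = 1.8040.
Mean = exp(μ + σ²/2) = exp(1.400) = 4.0552.
Difference = 4.0552 − 1.8040 = 2.2512.

2.2512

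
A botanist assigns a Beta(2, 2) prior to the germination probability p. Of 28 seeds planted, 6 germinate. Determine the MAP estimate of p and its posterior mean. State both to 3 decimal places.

Posterior: Beta(2+6, 2+22) = Beta(8, 24).
Mode = (8−1)/(8+24−2) = 7/30 = 0.233.
Mean = 8/(8+24) = 8/32 = 0.250.
The posterior is right-skewed, so the mean exceeds the mode.

MAP = 0.233; posterior mean = 0.250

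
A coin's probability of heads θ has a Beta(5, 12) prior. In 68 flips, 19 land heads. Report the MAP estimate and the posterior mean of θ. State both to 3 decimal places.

Posterior: Beta(5+19, 12+49) = Beta(24, 61).
Mode = (24−1)/(24+61−2) = 23/83 = 0.277.
Mean = 24/(24+61) = 24/85 = 0.282.

θ_MAP = 0.277, E[θ|data] = 0.282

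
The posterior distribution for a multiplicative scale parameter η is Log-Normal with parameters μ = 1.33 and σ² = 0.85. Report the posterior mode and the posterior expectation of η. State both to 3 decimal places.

Mode = exp(μ − σ²) = exp(0.48) = 1.616.
Mean = exp(μ + σ²/2) = exp(1.755) = 5.783.

MAP: 1.616. Posterior mean: 5.783.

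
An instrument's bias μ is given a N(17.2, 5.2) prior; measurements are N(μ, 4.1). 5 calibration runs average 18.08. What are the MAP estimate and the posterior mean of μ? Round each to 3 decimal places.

Posterior for μ is Normal. Precision-weighted mean: (1/5.2·17.2 + 5/4.1·18.08) / (1/5.2 + 5/4.1) = 17.960.
A Normal posterior is symmetric, so mode = mean.

MAP: 17.960. Posterior mean: 17.960.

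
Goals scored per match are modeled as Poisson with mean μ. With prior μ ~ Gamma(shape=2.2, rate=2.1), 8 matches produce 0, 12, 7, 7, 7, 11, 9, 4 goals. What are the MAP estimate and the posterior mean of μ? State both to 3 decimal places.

Σ counts = 57. Posterior: Gamma(shape = 2.2+57 = 59.2, rate = 2.1+8 = 10.1).
Mode = (α−1)/β = 58.2/10.1 = 5.762.
Mean = α/β = 59.2/10.1 = 5.861.

MAP = 5.762, posterior mean = 5.861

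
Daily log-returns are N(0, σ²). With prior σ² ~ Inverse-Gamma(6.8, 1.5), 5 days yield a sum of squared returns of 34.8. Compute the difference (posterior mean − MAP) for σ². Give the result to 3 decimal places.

Posterior: Inverse-Gamma(shape = 6.8+5/2 = 9.3, scale = 1.5+34.8/2 = 18.9).
Mode = β/(α+1) = 18.9/10.3 = 1.835.
Mean = β/(α−1) = 18.9/8.3 = 2.277.
Difference = 2.277 − 1.835 = 0.442.
Right-skewed posterior ⇒ mode < mean.

0.442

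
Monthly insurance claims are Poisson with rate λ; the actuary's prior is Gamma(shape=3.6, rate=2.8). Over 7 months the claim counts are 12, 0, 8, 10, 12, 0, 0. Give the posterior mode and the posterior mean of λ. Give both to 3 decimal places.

MAP = 4.551, posterior mean = 4.653

Σ counts = 42. Posterior: Gamma(shape = 3.6+42 = 45.6, rate = 2.8+7 = 9.8).
Mode = (α−1)/β = 44.6/9.8 = 4.551.
Mean = α/β = 45.6/9.8 = 4.653.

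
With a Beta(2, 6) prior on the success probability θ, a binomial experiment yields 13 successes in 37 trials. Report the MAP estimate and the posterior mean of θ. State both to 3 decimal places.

Posterior: Beta(2+13, 6+24) = Beta(15, 30).
Mode = (15−1)/(15+30−2) = 14/43 = 0.326.
Mean = 15/(15+30) = 15/45 = 0.333.

MAP: 0.326. Posterior mean: 0.333.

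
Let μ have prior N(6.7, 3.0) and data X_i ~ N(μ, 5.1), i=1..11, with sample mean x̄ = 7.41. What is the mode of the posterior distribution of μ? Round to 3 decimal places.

Posterior for μ is Normal. Precision-weighted mean: (1/3.0·6.7 + 11/5.1·7.41) / (1/3.0 + 11/5.1) = 7.315.
A Normal posterior is symmetric, so mode = mean.
This is the posterior mode — the MAP estimate.

7.315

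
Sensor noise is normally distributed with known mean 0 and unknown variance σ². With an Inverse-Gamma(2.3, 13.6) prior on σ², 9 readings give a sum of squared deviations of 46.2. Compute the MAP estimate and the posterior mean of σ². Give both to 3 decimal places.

Posterior: Inverse-Gamma(shape = 2.3+9/2 = 6.8, scale = 13.6+46.2/2 = 36.7).
Mode = β/(α+1) = 36.7/7.8 = 4.705.
Mean = β/(α−1) = 36.7/5.8 = 6.328.

MAP = 4.705; posterior mean = 6.328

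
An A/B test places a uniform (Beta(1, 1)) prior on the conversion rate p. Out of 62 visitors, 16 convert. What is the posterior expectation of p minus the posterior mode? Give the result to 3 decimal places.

Posterior: Beta(1+16, 1+46) = Beta(17, 47).
Mode = (17−1)/(17+47−2) = 16/62 = 0.258.
With a flat prior the MAP equals the MLE, 16/62.
Mean = 17/(17+47) = 17/64 = 0.266.
Difference = 0.266 − 0.258 = 0.008.
Mean > mode: the posterior has a right tail.

0.008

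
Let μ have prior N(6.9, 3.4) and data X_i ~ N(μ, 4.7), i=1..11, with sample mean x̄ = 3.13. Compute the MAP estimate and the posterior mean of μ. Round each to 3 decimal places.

Posterior for μ is Normal. Precision-weighted mean: (1/3.4·6.9 + 11/4.7·3.13) / (1/3.4 + 11/4.7) = 3.551.
A Normal posterior is symmetric, so mode = mean.

MAP = 3.551; posterior mean = 3.551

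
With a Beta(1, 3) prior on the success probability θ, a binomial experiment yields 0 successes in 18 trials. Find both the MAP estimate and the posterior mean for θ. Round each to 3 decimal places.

MAP: 0.000. Posterior mean: 0.045.

Posterior: Beta(1+0, 3+18) = Beta(1, 21).
Since α = 1 ≤ 1 and β > 1, the Beta density is monotone decreasing on [0,1]; the mode is at 0.
Mean = 1/(1+21) = 0.045.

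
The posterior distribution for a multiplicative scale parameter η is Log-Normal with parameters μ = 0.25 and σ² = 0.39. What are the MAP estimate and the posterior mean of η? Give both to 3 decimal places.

MAP = 0.869; posterior mean = 1.560

Mode = exp(μ − σ²) = exp(-0.14) = 0.869.
Mean = exp(μ + σ²/2) = exp(0.445) = 1.560.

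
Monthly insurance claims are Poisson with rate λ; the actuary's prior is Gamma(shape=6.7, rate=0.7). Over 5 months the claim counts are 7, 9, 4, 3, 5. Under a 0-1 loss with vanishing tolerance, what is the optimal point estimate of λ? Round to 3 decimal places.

5.912

Σ counts = 28. Posterior: Gamma(shape = 6.7+28 = 34.7, rate = 0.7+5 = 5.7).
Mode = (α−1)/β = 33.7/5.7 = 5.912.
Mean = α/β = 34.7/5.7 = 6.088.
This is the posterior mode — the MAP estimate.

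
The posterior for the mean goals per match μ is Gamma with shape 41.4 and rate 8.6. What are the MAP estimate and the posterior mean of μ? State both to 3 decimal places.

MAP = 4.698; posterior mean = 4.814

Mode = (α−1)/β = 40.4/8.6 = 4.698.
Mean = α/β = 41.4/8.6 = 4.814.
The mean is pulled above the mode by the posterior's right skew.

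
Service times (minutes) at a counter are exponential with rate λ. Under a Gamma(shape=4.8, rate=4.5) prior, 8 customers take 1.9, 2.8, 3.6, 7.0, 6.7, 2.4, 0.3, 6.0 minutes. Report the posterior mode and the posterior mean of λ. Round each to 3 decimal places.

MAP = 0.335, posterior mean = 0.364

Σ times = 30.7. Posterior: Gamma(shape = 4.8+8 = 12.8, rate = 4.5+30.7 = 35.2).
Mode = (α−1)/β = 11.8/35.2 = 0.335.
Mean = α/β = 12.8/35.2 = 0.364.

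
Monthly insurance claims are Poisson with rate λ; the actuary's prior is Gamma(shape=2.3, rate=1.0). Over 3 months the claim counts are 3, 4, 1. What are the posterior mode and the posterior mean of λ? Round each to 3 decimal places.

Σ counts = 8. Posterior: Gamma(shape = 2.3+8 = 10.3, rate = 1.0+3 = 4.0).
Mode = (α−1)/β = 9.3/4.0 = 2.325.
Mean = α/β = 10.3/4.0 = 2.575.

posterior mode = 2.325, posterior mean = 2.575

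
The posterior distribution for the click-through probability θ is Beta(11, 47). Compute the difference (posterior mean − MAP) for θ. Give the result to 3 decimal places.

0.011

Mode = (11−1)/(11+47−2) = 10/56 = 0.179.
Mean = 11/(11+47) = 11/58 = 0.190.
Difference = 0.190 − 0.179 = 0.011.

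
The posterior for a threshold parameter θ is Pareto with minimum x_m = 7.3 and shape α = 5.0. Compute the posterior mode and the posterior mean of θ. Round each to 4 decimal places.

The Pareto density is strictly decreasing on [x_m, ∞), so the mode is x_m = 7.3000.
Mean = α·x_m/(α−1) = 5.0·7.3/4.0 = 9.1250.

MAP = 7.3000; posterior mean = 9.1250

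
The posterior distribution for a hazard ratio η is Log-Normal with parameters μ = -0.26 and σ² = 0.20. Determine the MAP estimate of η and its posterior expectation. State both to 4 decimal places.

MAP estimate = 0.6313, posterior expectation = 0.8521

Mode = exp(μ − σ²) = exp(-0.46) = 0.6313.
Mean = exp(μ + σ²/2) = exp(-0.160) = 0.8521.
The mean is pulled above the mode by the posterior's right skew.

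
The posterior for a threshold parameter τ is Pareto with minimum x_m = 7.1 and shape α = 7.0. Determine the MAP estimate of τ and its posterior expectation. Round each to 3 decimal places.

The Pareto density is strictly decreasing on [x_m, ∞), so the mode is x_m = 7.100.
Mean = α·x_m/(α−1) = 7.0·7.1/6.0 = 8.283.
Mean > mode: the posterior has a right tail.

MAP estimate = 7.100, posterior expectation = 8.283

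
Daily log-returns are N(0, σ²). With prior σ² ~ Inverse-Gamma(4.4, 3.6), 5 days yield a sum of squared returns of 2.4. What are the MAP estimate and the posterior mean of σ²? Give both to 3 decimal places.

Posterior: Inverse-Gamma(shape = 4.4+5/2 = 6.9, scale = 3.6+2.4/2 = 4.8).
Mode = β/(α+1) = 4.8/7.9 = 0.608.
Mean = β/(α−1) = 4.8/5.9 = 0.814.
Mean > mode: the posterior has a right tail.

MAP = 0.608; posterior mean = 0.814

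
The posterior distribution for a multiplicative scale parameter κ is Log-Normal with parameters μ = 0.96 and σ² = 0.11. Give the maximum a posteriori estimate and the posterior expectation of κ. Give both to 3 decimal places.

MAP = 2.340; posterior mean = 2.759

Mode = exp(μ − σ²) = exp(0.85) = 2.340.
Mean = exp(μ + σ²/2) = exp(1.015) = 2.759.
The posterior is right-skewed, so the mean exceeds the mode.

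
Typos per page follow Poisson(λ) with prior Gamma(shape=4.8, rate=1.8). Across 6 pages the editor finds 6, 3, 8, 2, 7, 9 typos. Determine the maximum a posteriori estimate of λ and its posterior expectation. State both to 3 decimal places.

MAP: 4.974. Posterior mean: 5.103.

Σ counts = 35. Posterior: Gamma(shape = 4.8+35 = 39.8, rate = 1.8+6 = 7.8).
Mode = (α−1)/β = 38.8/7.8 = 4.974.
Mean = α/β = 39.8/7.8 = 5.103.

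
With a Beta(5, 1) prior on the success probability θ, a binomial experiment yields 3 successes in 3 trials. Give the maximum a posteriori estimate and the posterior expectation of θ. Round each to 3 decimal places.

MAP: 1.000. Posterior mean: 0.889.

Posterior: Beta(5+3, 1+0) = Beta(8, 1).
Since β = 1 ≤ 1 and α > 1, the Beta density is monotone increasing on [0,1]; the mode is at 1.
Mean = 8/(8+1) = 0.889.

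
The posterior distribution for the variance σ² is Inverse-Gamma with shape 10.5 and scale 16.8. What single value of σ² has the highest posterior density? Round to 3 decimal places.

1.461

Mode = β/(α+1) = 16.8/11.5 = 1.461.
Mean = β/(α−1) = 16.8/9.5 = 1.768.
This is the posterior mode — the MAP estimate.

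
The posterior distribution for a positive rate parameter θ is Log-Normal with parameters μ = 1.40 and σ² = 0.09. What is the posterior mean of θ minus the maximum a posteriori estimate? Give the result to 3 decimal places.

Mode = exp(μ − σ²) = exp(1.31) = 3.706.
Mean = exp(μ + σ²/2) = exp(1.445) = 4.242.
Difference = 4.242 − 3.706 = 0.536.

0.536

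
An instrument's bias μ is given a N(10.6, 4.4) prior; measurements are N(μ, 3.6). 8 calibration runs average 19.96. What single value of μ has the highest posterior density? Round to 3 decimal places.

19.092

Posterior for μ is Normal. Precision-weighted mean: (1/4.4·10.6 + 8/3.6·19.96) / (1/4.4 + 8/3.6) = 19.092.
A Normal posterior is symmetric, so mode = mean.
This is the posterior mode — the MAP estimate.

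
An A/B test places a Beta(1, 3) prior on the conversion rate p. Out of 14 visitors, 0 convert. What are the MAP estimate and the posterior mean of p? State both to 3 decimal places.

MAP: 0.000. Posterior mean: 0.056.

Posterior: Beta(1+0, 3+14) = Beta(1, 17).
Since α = 1 ≤ 1 and β > 1, the Beta density is monotone decreasing on [0,1]; the mode is at 0.
Mean = 1/(1+17) = 0.056.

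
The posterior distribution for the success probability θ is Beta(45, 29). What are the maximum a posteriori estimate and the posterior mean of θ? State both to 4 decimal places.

Mode = (45−1)/(45+29−2) = 44/72 = 0.6111.
Mean = 45/(45+29) = 45/74 = 0.6081.

maximum a posteriori estimate = 0.6111, posterior mean = 0.6081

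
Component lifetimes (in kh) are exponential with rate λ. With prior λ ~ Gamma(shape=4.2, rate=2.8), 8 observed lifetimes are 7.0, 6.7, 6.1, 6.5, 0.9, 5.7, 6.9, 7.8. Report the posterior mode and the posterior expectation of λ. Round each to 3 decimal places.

Σ times = 47.6. Posterior: Gamma(shape = 4.2+8 = 12.2, rate = 2.8+47.6 = 50.4).
Mode = (α−1)/β = 11.2/50.4 = 0.222.
Mean = α/β = 12.2/50.4 = 0.242.

λ_MAP = 0.222, E[λ|data] = 0.242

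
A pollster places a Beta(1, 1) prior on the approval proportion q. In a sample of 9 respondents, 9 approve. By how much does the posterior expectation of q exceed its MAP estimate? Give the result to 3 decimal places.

-0.091

Posterior: Beta(1+9, 1+0) = Beta(10, 1).
Since β = 1 ≤ 1 and α > 1, the Beta density is monotone increasing on [0,1]; the mode is at 1.
Mean = 10/(10+1) = 0.909.
Difference = 0.909 − 1.000 = -0.091.
The mean is pulled below the mode by the posterior's left skew.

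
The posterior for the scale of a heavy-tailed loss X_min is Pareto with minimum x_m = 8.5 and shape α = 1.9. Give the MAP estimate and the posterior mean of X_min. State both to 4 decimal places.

The Pareto density is strictly decreasing on [x_m, ∞), so the mode is x_m = 8.5000.
Mean = α·x_m/(α−1) = 1.9·8.5/0.9 = 17.9444.

MAP = 8.5000, posterior mean = 17.9444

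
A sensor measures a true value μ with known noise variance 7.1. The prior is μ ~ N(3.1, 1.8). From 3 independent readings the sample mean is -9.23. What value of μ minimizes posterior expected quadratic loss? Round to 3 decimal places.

-2.227

Posterior for μ is Normal. Precision-weighted mean: (1/1.8·3.1 + 3/7.1·-9.23) / (1/1.8 + 3/7.1) = -2.227.
A Normal posterior is symmetric, so mode = mean.
Quadratic loss ⇒ the optimal estimator is the posterior mean.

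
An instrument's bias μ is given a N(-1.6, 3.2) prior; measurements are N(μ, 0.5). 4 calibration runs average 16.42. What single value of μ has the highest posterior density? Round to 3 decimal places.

15.743

Posterior for μ is Normal. Precision-weighted mean: (1/3.2·-1.6 + 4/0.5·16.42) / (1/3.2 + 4/0.5) = 15.743.
A Normal posterior is symmetric, so mode = mean.
This is the posterior mode — the MAP estimate.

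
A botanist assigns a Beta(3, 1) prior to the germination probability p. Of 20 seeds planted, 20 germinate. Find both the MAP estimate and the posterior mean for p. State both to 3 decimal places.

MAP = 1.000, posterior mean = 0.958

Posterior: Beta(3+20, 1+0) = Beta(23, 1).
Since β = 1 ≤ 1 and α > 1, the Beta density is monotone increasing on [0,1]; the mode is at 1.
Mean = 23/(23+1) = 0.958.
Mode > mean: the posterior has a left tail.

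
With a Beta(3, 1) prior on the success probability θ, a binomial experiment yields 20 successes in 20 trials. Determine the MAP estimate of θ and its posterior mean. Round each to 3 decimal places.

Posterior: Beta(3+20, 1+0) = Beta(23, 1).
Since β = 1 ≤ 1 and α > 1, the Beta density is monotone increasing on [0,1]; the mode is at 1.
Mean = 23/(23+1) = 0.958.
The posterior is left-skewed, so the mode exceeds the mean.

MAP = 1.000; posterior mean = 0.958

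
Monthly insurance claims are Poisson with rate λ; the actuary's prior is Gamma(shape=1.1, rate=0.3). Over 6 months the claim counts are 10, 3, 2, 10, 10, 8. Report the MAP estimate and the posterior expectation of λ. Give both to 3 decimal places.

λ_MAP = 6.841, E[λ|data] = 7.000

Σ counts = 43. Posterior: Gamma(shape = 1.1+43 = 44.1, rate = 0.3+6 = 6.3).
Mode = (α−1)/β = 43.1/6.3 = 6.841.
Mean = α/β = 44.1/6.3 = 7.000.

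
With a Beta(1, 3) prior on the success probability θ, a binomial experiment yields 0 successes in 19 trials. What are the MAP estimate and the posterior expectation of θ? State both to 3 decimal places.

Posterior: Beta(1+0, 3+19) = Beta(1, 22).
Since α = 1 ≤ 1 and β > 1, the Beta density is monotone decreasing on [0,1]; the mode is at 0.
Mean = 1/(1+22) = 0.043.

MAP: 0.000. Posterior mean: 0.043.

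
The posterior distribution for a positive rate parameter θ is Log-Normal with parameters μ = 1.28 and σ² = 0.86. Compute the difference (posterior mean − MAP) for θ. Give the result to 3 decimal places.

Mode = exp(μ − σ²) = exp(0.42) = 1.522.
Mean = exp(μ + σ²/2) = exp(1.710) = 5.529.
Difference = 5.529 − 1.522 = 4.007.
Mean > mode: the posterior has a right tail.

4.007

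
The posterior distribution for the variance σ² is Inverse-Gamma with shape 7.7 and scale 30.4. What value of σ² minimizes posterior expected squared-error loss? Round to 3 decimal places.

4.537

Mode = β/(α+1) = 30.4/8.7 = 3.494.
Mean = β/(α−1) = 30.4/6.7 = 4.537.
Squared-error loss ⇒ the optimal estimator is the posterior mean.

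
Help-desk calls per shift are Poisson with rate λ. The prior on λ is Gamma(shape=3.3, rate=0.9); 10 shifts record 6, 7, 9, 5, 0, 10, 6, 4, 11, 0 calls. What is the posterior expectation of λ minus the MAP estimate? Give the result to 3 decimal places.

Σ counts = 58. Posterior: Gamma(shape = 3.3+58 = 61.3, rate = 0.9+10 = 10.9).
Mode = (α−1)/β = 60.3/10.9 = 5.532.
Mean = α/β = 61.3/10.9 = 5.624.
Difference = 5.624 − 5.532 = 0.092.
Mean > mode: the posterior has a right tail.

0.092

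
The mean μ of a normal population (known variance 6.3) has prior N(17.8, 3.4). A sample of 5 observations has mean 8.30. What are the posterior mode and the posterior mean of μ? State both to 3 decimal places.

Posterior for μ is Normal. Precision-weighted mean: (1/3.4·17.8 + 5/6.3·8.30) / (1/3.4 + 5/6.3) = 10.869.
A Normal posterior is symmetric, so mode = mean.

μ_MAP = 10.869, E[μ|data] = 10.869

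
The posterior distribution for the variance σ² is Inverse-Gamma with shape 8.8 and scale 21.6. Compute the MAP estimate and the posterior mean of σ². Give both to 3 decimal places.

MAP: 2.204. Posterior mean: 2.769.

Mode = β/(α+1) = 21.6/9.8 = 2.204.
Mean = β/(α−1) = 21.6/7.8 = 2.769.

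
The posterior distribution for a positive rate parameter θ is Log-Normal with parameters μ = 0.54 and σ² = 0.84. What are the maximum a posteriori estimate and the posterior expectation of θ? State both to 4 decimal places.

MAP = 0.7408; posterior mean = 2.6117

Mode = exp(μ − σ²) = exp(-0.30) = 0.7408.
Mean = exp(μ + σ²/2) = exp(0.960) = 2.6117.
Right-skewed posterior ⇒ mode < mean.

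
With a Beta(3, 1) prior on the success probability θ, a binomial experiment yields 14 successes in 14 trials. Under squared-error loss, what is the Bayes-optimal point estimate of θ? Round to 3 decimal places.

0.944

Posterior: Beta(3+14, 1+0) = Beta(17, 1).
Since β = 1 ≤ 1 and α > 1, the Beta density is monotone increasing on [0,1]; the mode is at 1.
Mean = 17/(17+1) = 0.944.
Squared-error loss ⇒ the optimal estimator is the posterior mean.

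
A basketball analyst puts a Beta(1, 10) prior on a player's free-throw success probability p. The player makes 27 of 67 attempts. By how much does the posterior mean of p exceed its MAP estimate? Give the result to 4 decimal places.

0.0037

Posterior: Beta(1+27, 10+40) = Beta(28, 50).
Mode = (28−1)/(28+50−2) = 27/76 = 0.3553.
Mean = 28/(28+50) = 28/78 = 0.3590.
Difference = 0.3590 − 0.3553 = 0.0037.
The mean is pulled above the mode by the posterior's right skew.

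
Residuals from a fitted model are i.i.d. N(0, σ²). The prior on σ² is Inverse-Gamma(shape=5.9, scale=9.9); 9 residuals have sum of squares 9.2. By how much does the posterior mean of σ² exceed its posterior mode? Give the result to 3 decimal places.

0.271

Posterior: Inverse-Gamma(shape = 5.9+9/2 = 10.4, scale = 9.9+9.2/2 = 14.5).
Mode = β/(α+1) = 14.5/11.4 = 1.272.
Mean = β/(α−1) = 14.5/9.4 = 1.543.
Difference = 1.543 − 1.272 = 0.271.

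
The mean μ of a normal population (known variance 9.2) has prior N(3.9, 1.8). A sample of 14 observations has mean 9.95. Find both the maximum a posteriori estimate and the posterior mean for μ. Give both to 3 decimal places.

Posterior for μ is Normal. Precision-weighted mean: (1/1.8·3.9 + 14/9.2·9.95) / (1/1.8 + 14/9.2) = 8.332.
A Normal posterior is symmetric, so mode = mean.

maximum a posteriori estimate = 8.332, posterior mean = 8.332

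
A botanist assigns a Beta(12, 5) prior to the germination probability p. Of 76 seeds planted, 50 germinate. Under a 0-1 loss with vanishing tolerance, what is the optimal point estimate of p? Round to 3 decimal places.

0.670

Posterior: Beta(12+50, 5+26) = Beta(62, 31).
Mode = (62−1)/(62+31−2) = 61/91 = 0.670.
Mean = 62/(62+31) = 62/93 = 0.667.
This is the posterior mode — the MAP estimate.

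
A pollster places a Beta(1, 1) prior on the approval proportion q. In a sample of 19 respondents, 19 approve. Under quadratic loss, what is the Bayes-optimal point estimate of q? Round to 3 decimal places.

Posterior: Beta(1+19, 1+0) = Beta(20, 1).
Since β = 1 ≤ 1 and α > 1, the Beta density is monotone increasing on [0,1]; the mode is at 1.
Mean = 20/(20+1) = 0.952.
Quadratic loss ⇒ the optimal estimator is the posterior mean.

0.952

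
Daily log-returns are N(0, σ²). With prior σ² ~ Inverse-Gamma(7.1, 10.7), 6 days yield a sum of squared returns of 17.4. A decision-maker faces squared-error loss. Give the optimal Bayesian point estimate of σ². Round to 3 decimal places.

Posterior: Inverse-Gamma(shape = 7.1+6/2 = 10.1, scale = 10.7+17.4/2 = 19.4).
Mode = β/(α+1) = 19.4/11.1 = 1.748.
Mean = β/(α−1) = 19.4/9.1 = 2.132.
Squared-error loss ⇒ the optimal estimator is the posterior mean.

2.132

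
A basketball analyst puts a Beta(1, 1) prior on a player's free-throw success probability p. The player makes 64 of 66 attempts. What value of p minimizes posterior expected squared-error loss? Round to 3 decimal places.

0.956

Posterior: Beta(1+64, 1+2) = Beta(65, 3).
Mode = (65−1)/(65+3−2) = 64/66 = 0.970.
With a flat prior the MAP equals the MLE, 64/66.
Mean = 65/(65+3) = 65/68 = 0.956.
Squared-error loss ⇒ the optimal estimator is the posterior mean.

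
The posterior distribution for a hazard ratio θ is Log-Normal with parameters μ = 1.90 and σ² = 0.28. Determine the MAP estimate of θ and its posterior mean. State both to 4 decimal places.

Mode = exp(μ − σ²) = exp(1.62) = 5.0531.
Mean = exp(μ + σ²/2) = exp(2.040) = 7.6906.
The posterior is right-skewed, so the mean exceeds the mode.

MAP = 5.0531, posterior mean = 7.6906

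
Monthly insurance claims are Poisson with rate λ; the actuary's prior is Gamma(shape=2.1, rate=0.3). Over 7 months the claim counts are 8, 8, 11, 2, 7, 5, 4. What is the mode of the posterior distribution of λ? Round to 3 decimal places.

6.315

Σ counts = 45. Posterior: Gamma(shape = 2.1+45 = 47.1, rate = 0.3+7 = 7.3).
Mode = (α−1)/β = 46.1/7.3 = 6.315.
Mean = α/β = 47.1/7.3 = 6.452.
This is the posterior mode — the MAP estimate.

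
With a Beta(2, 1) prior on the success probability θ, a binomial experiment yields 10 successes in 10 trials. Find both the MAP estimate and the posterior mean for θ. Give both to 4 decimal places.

Posterior: Beta(2+10, 1+0) = Beta(12, 1).
Since β = 1 ≤ 1 and α > 1, the Beta density is monotone increasing on [0,1]; the mode is at 1.
Mean = 12/(12+1) = 0.9231.

MAP: 1.0000. Posterior mean: 0.9231.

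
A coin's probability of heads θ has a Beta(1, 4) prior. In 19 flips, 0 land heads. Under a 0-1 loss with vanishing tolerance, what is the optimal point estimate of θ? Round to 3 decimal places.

0.000

Posterior: Beta(1+0, 4+19) = Beta(1, 23).
Since α = 1 ≤ 1 and β > 1, the Beta density is monotone decreasing on [0,1]; the mode is at 0.
Mean = 1/(1+23) = 0.042.
This is the posterior mode — the MAP estimate.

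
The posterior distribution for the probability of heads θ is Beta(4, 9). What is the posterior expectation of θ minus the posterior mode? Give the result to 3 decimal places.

0.035

Mode = (4−1)/(4+9−2) = 3/11 = 0.273.
Mean = 4/(4+9) = 4/13 = 0.308.
Difference = 0.308 − 0.273 = 0.035.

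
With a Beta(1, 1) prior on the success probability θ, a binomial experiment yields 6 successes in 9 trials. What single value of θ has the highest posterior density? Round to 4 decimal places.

0.6667

Posterior: Beta(1+6, 1+3) = Beta(7, 4).
Mode = (7−1)/(7+4−2) = 6/9 = 0.6667.
With a flat prior the MAP equals the MLE, 6/9.
Mean = 7/(7+4) = 7/11 = 0.6364.
This is the posterior mode — the MAP estimate.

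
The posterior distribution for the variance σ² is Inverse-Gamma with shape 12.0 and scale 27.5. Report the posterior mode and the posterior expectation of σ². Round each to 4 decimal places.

Mode = β/(α+1) = 27.5/13.0 = 2.1154.
Mean = β/(α−1) = 27.5/11.0 = 2.5000.
The mean is pulled above the mode by the posterior's right skew.

MAP = 2.1154; posterior mean = 2.5000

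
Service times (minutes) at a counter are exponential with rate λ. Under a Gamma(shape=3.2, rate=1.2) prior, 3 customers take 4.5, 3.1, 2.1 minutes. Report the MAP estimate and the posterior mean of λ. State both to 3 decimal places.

Σ times = 9.7. Posterior: Gamma(shape = 3.2+3 = 6.2, rate = 1.2+9.7 = 10.9).
Mode = (α−1)/β = 5.2/10.9 = 0.477.
Mean = α/β = 6.2/10.9 = 0.569.
The posterior is right-skewed, so the mean exceeds the mode.

MAP estimate = 0.477, posterior mean = 0.569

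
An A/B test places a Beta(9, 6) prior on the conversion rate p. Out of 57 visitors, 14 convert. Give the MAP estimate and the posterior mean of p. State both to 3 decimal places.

Posterior: Beta(9+14, 6+43) = Beta(23, 49).
Mode = (23−1)/(23+49−2) = 22/70 = 0.314.
Mean = 23/(23+49) = 23/72 = 0.319.

MAP = 0.314, posterior mean = 0.319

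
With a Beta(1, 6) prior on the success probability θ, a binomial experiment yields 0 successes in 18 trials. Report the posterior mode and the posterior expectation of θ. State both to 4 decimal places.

MAP: 0.0000. Posterior mean: 0.0400.

Posterior: Beta(1+0, 6+18) = Beta(1, 24).
Since α = 1 ≤ 1 and β > 1, the Beta density is monotone decreasing on [0,1]; the mode is at 0.
Mean = 1/(1+24) = 0.0400.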